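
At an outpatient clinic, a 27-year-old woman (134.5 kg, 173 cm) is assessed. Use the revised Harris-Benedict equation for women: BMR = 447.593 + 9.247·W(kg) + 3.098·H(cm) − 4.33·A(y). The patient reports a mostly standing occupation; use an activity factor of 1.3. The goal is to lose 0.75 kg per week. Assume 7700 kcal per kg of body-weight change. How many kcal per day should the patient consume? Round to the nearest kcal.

1918 kcal per day

Harris-Benedict: BMR = 447.593 + 9.247(134.5) + 3.098(173) − 4.33(27) = 2110.3585 kcal/day.
TEE = 2110.3585 × 1.3 = 2743.4661 kcal/day.
Required daily deficit = 0.75 × 7700 ÷ 7 = 825 kcal/day.
Target intake = 2743.4661 − 825 = 1918.4661 kcal/day.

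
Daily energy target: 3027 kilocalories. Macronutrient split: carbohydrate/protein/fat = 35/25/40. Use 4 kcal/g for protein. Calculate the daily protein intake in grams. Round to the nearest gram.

Protein energy = 25% × 3027 = 756.75 kcal.
At 4 kcal/g: 756.75 ÷ 4 = 189.1875 g.

189 g/day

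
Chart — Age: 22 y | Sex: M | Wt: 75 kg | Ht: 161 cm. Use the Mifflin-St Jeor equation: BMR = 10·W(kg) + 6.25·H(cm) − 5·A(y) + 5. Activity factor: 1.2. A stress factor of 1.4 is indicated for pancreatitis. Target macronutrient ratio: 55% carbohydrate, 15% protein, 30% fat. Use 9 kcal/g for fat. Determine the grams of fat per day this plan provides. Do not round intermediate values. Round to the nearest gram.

92 g/day

Mifflin-St Jeor (male): BMR = 10(75) + 6.25(161) − 5(22) + 5 = 750 + 1006.25 − 110 + 5 = 1651.25 kcal/day.
TEE = 1651.25 × 1.2 = 1981.5 kcal/day.
With stress factor 1.4: 1981.5 × 1.4 = 2774.1 kcal/day.
Fat energy = 30% × 2774.1 = 832.23 kcal.
Fat = 832.23 ÷ 9 kcal/g = 92.47 g.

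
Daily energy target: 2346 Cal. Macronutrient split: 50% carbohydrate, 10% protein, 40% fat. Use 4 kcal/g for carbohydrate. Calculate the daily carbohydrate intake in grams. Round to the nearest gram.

Carbohydrate energy = 50% × 2346 = 1173 kcal.
At 4 kcal/g: 1173 ÷ 4 = 293.25 g.

293 g/day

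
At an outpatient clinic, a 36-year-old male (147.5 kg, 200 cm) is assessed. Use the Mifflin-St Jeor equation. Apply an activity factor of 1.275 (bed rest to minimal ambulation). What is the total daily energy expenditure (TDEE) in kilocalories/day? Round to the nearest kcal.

Mifflin-St Jeor (male): BMR = 10(147.5) + 6.25(200) − 5(36) + 5 = 1475 + 1250 − 180 + 5 = 2550 kcal/day.
TEE = BMR × activity factor = 2550 × 1.275 = 3251.25 kcal/day.

3251 kilocalories/day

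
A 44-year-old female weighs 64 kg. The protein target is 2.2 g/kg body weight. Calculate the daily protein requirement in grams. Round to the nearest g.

141 g/day

Protein = 2.2 g/kg × 64 kg = 140.8 g/day.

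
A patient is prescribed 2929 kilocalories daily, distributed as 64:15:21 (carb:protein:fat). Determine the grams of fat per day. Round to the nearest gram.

68 g/day

Fat energy = 21% × 2929 = 615.09 kcal.
At 9 kcal/g: 615.09 ÷ 9 = 68.3433 g.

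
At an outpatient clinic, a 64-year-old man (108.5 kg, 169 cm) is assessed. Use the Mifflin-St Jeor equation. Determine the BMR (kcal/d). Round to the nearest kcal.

Mifflin-St Jeor (male): BMR = 10(108.5) + 6.25(169) − 5(64) + 5 = 1085 + 1056.25 − 320 + 5 = 1826.25 kcal/day.

1826 kcal/d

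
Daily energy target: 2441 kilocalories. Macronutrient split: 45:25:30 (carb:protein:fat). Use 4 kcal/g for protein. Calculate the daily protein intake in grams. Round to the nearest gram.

153 g/day

Protein energy = 25% × 2441 = 610.25 kcal.
At 4 kcal/g: 610.25 ÷ 4 = 152.5625 g.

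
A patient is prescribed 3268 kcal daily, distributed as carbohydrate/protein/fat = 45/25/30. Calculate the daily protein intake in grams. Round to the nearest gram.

204 g/day

Protein energy = 25% × 3268 = 817 kcal.
At 4 kcal/g: 817 ÷ 4 = 204.25 g.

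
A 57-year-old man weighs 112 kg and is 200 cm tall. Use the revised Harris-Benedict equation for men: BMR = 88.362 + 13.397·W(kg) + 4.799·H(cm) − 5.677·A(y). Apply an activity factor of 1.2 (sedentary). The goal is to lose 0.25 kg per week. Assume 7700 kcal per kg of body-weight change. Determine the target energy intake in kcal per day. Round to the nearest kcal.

Harris-Benedict: BMR = 88.362 + 13.397(112) + 4.799(200) − 5.677(57) = 2225.037 kcal/day.
TEE = 2225.037 × 1.2 = 2670.0444 kcal/day.
Required daily deficit = 0.25 × 7700 ÷ 7 = 275 kcal/day.
Target intake = 2670.0444 − 275 = 2395.0444 kcal/day.

2395 kcal per day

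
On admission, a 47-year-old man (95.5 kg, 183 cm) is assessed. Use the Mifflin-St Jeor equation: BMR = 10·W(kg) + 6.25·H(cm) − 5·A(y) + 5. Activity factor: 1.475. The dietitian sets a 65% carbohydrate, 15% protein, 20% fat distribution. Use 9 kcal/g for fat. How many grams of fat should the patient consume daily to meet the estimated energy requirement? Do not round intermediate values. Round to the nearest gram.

61 g/day

Mifflin-St Jeor (male): BMR = 10(95.5) + 6.25(183) − 5(47) + 5 = 955 + 1143.75 − 235 + 5 = 1868.75 kcal/day.
TEE = 1868.75 × 1.475 = 2756.4063 kcal/day.
Fat energy = 20% × 2756.4063 = 551.2813 kcal.
Fat = 551.2813 ÷ 9 kcal/g = 61.2535 g.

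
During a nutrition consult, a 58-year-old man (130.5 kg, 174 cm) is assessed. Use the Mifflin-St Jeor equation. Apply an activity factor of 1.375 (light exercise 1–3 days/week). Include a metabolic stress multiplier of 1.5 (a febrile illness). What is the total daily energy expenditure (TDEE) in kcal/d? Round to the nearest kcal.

Mifflin-St Jeor (male): BMR = 10(130.5) + 6.25(174) − 5(58) + 5 = 1305 + 1087.5 − 290 + 5 = 2107.5 kcal/day.
TEE = BMR × activity factor = 2107.5 × 1.375 = 2897.8125 kcal/day.
Apply stress factor: 2897.8125 × 1.5 = 4346.7188 kcal/day.

4347 kcal/d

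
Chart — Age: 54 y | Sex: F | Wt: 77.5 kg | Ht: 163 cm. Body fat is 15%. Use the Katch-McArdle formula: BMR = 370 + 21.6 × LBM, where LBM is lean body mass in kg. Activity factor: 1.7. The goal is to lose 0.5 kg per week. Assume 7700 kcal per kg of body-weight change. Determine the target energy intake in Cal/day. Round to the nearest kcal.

LBM = 77.5 × (1 − 0.15) = 65.875 kg. Katch-McArdle: BMR = 370 + 21.6 × 65.875 = 1792.9 kcal/day.
TEE = 1792.9 × 1.7 = 3047.93 kcal/day.
Required daily deficit = 0.5 × 7700 ÷ 7 = 550 kcal/day.
Target intake = 3047.93 − 550 = 2497.93 kcal/day.

2498 Cal/day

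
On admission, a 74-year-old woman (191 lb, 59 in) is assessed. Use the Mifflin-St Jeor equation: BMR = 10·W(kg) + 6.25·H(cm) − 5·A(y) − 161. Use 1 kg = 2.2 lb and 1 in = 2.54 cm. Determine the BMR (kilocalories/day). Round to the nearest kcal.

Convert to metric: weight = 191 ÷ 2.2 = 86.8182 kg; height = 59 × 2.54 = 149.86 cm.
Mifflin-St Jeor (female): BMR = 10(86.8182) + 6.25(149.86) − 5(74) − 161 = 868.1818 + 936.625 − 370 − 161 = 1273.8068 kcal/day.

1274 kilocalories/day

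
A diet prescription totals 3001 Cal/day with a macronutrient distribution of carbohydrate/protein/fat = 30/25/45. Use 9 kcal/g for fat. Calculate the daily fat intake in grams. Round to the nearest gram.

150 g/day

Fat energy = 45% × 3001 = 1350.45 kcal.
At 9 kcal/g: 1350.45 ÷ 9 = 150.05 g.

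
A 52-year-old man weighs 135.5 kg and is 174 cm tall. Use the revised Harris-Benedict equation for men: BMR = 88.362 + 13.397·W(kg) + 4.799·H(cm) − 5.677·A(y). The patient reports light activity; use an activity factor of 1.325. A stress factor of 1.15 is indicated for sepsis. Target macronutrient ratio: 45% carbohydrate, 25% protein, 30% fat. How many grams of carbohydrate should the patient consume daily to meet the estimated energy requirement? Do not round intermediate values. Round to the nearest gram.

419 g/day

Harris-Benedict: BMR = 88.362 + 13.397(135.5) + 4.799(174) − 5.677(52) = 2443.4775 kcal/day.
TEE = 2443.4775 × 1.325 = 3237.6077 kcal/day.
With stress factor 1.15: 3237.6077 × 1.15 = 3723.2488 kcal/day.
Carbohydrate energy = 45% × 3723.2488 = 1675.462 kcal.
Carbohydrate = 1675.462 ÷ 4 kcal/g = 418.8655 g.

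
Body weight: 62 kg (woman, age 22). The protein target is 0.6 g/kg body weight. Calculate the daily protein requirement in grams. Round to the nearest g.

Protein = 0.6 g/kg × 62 kg = 37.2 g/day.

37 g/day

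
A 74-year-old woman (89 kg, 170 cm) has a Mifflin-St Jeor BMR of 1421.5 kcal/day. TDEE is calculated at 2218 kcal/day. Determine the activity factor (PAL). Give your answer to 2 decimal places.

1.56

Activity factor = TEE ÷ BMR = 2218 ÷ 1421.5 = 1.56.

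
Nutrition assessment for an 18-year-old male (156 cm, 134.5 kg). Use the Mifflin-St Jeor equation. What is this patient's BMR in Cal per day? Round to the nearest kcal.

Mifflin-St Jeor (male): BMR = 10(134.5) + 6.25(156) − 5(18) + 5 = 1345 + 975 − 90 + 5 = 2235 kcal/day.

2235 Cal per day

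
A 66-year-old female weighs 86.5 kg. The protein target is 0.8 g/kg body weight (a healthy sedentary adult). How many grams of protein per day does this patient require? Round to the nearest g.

69 g/day

Protein = 0.8 g/kg × 86.5 kg = 69.2 g/day.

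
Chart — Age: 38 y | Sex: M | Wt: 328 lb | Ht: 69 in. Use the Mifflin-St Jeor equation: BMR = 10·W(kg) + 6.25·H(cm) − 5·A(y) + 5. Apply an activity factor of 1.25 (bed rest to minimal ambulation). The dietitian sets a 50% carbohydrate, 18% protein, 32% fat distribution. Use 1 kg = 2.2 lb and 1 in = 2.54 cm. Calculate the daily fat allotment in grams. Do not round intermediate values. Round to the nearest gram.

Convert to metric: weight = 328 ÷ 2.2 = 149.0909 kg; height = 69 × 2.54 = 175.26 cm.
Mifflin-St Jeor (male): BMR = 10(149.0909) + 6.25(175.26) − 5(38) + 5 = 1490.9091 + 1095.375 − 190 + 5 = 2401.2841 kcal/day.
TEE = 2401.2841 × 1.25 = 3001.6051 kcal/day.
Fat energy = 32% × 3001.6051 = 960.5136 kcal.
Fat = 960.5136 ÷ 9 kcal/g = 106.7237 g.

107 g/day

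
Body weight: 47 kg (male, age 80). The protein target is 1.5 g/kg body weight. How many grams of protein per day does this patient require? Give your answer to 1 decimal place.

Protein = 1.5 g/kg × 47 kg = 70.5 g/day.

70.5 g/day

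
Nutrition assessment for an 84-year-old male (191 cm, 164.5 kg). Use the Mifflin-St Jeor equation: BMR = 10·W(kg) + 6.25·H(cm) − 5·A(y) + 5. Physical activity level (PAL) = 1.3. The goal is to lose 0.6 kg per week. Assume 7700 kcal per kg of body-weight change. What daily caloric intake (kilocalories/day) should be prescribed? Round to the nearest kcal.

2491 kilocalories/day

Mifflin-St Jeor (male): BMR = 10(164.5) + 6.25(191) − 5(84) + 5 = 1645 + 1193.75 − 420 + 5 = 2423.75 kcal/day.
TEE = 2423.75 × 1.3 = 3150.875 kcal/day.
Required daily deficit = 0.6 × 7700 ÷ 7 = 660 kcal/day.
Target intake = 3150.875 − 660 = 2490.875 kcal/day.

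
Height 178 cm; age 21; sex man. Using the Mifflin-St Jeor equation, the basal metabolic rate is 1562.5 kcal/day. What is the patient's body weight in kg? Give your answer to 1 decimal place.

55.0 kg

1562.5 = 10·W + 6.25(178) − 5(21) + 5
10·W = 1562.5 − 1012.5 = 550, so W = 55 kg.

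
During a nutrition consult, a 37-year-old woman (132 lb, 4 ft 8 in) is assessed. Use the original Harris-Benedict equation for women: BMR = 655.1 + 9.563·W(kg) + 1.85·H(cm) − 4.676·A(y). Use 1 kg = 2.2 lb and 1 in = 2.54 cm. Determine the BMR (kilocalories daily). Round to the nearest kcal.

1319 kilocalories daily

Convert to metric: weight = 132 ÷ 2.2 = 60 kg; height = (4×12 + 8) × 2.54 = 56 × 2.54 = 142.24 cm.
Harris-Benedict: BMR = 655.1 + 9.563(60) + 1.85(142.24) − 4.676(37) = 1319.012 kcal/day.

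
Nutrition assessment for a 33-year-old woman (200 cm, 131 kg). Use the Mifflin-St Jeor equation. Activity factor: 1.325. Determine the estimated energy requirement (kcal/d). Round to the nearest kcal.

Mifflin-St Jeor (female): BMR = 10(131) + 6.25(200) − 5(33) − 161 = 1310 + 1250 − 165 − 161 = 2234 kcal/day.
TEE = BMR × activity factor = 2234 × 1.325 = 2960.05 kcal/day.

2960 kcal/d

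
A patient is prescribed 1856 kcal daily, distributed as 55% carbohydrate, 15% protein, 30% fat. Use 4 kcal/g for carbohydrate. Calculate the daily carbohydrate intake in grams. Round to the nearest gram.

255 g/day

Carbohydrate energy = 55% × 1856 = 1020.8 kcal.
At 4 kcal/g: 1020.8 ÷ 4 = 255.2 g.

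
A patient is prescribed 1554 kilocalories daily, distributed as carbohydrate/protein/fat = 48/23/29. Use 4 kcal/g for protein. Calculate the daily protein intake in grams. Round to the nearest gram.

Protein energy = 23% × 1554 = 357.42 kcal.
At 4 kcal/g: 357.42 ÷ 4 = 89.355 g.

89 g/day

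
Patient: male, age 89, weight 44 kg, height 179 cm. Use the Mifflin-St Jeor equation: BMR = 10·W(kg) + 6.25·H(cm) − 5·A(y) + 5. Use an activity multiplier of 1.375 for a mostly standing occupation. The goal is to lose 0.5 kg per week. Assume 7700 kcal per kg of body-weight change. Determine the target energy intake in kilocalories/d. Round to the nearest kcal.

Mifflin-St Jeor (male): BMR = 10(44) + 6.25(179) − 5(89) + 5 = 440 + 1118.75 − 445 + 5 = 1118.75 kcal/day.
TEE = 1118.75 × 1.375 = 1538.2813 kcal/day.
Required daily deficit = 0.5 × 7700 ÷ 7 = 550 kcal/day.
Target intake = 1538.2813 − 550 = 988.2813 kcal/day.

988 kilocalories/d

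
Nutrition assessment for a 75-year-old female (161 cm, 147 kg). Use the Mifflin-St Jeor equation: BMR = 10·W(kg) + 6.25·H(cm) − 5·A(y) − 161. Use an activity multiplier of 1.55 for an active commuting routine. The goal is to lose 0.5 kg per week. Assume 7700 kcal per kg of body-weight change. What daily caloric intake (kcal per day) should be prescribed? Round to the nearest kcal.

Mifflin-St Jeor (female): BMR = 10(147) + 6.25(161) − 5(75) − 161 = 1470 + 1006.25 − 375 − 161 = 1940.25 kcal/day.
TEE = 1940.25 × 1.55 = 3007.3875 kcal/day.
Required daily deficit = 0.5 × 7700 ÷ 7 = 550 kcal/day.
Target intake = 3007.3875 − 550 = 2457.3875 kcal/day.

2457 kcal per day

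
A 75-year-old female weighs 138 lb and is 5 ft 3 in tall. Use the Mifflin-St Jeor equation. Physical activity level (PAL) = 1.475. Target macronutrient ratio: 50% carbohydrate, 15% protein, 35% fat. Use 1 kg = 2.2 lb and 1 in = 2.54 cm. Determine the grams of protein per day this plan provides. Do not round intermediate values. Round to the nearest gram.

60 g/day

Convert to metric: weight = 138 ÷ 2.2 = 62.7273 kg; height = (5×12 + 3) × 2.54 = 63 × 2.54 = 160.02 cm.
Mifflin-St Jeor (female): BMR = 10(62.7273) + 6.25(160.02) − 5(75) − 161 = 627.2727 + 1000.125 − 375 − 161 = 1091.3977 kcal/day.
TEE = 1091.3977 × 1.475 = 1609.8116 kcal/day.
Protein energy = 15% × 1609.8116 = 241.4717 kcal.
Protein = 241.4717 ÷ 4 kcal/g = 60.3679 g.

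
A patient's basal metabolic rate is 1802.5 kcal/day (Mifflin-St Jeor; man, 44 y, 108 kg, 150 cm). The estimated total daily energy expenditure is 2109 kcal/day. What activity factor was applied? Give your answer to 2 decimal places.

1.17

Activity factor = TEE ÷ BMR = 2109 ÷ 1802.5 = 1.17.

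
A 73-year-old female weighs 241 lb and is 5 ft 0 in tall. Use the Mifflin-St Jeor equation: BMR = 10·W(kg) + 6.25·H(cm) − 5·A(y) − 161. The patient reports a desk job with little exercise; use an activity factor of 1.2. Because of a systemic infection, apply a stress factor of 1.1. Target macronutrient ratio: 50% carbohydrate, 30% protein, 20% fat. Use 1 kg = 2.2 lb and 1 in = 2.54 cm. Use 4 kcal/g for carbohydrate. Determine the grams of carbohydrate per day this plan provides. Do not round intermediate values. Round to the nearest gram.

251 g/day

Convert to metric: weight = 241 ÷ 2.2 = 109.5455 kg; height = (5×12 + 0) × 2.54 = 60 × 2.54 = 152.4 cm.
Mifflin-St Jeor (female): BMR = 10(109.5455) + 6.25(152.4) − 5(73) − 161 = 1095.4545 + 952.5 − 365 − 161 = 1521.9545 kcal/day.
TEE = 1521.9545 × 1.2 = 1826.3455 kcal/day.
With stress factor 1.1: 1826.3455 × 1.1 = 2008.98 kcal/day.
Carbohydrate energy = 50% × 2008.98 = 1004.49 kcal.
Carbohydrate = 1004.49 ÷ 4 kcal/g = 251.1225 g.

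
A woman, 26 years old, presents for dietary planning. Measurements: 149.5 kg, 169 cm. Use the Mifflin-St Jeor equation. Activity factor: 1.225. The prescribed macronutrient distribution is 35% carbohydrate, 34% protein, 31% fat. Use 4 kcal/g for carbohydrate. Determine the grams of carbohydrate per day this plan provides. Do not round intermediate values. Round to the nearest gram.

Mifflin-St Jeor (female): BMR = 10(149.5) + 6.25(169) − 5(26) − 161 = 1495 + 1056.25 − 130 − 161 = 2260.25 kcal/day.
TEE = 2260.25 × 1.225 = 2768.8063 kcal/day.
Carbohydrate energy = 35% × 2768.8063 = 969.0822 kcal.
Carbohydrate = 969.0822 ÷ 4 kcal/g = 242.2705 g.

242 g/day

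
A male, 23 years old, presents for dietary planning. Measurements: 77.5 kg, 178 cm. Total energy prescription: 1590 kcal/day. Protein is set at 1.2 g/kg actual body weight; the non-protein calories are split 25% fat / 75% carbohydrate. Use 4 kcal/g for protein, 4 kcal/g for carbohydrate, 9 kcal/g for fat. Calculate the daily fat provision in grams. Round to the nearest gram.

34 g/day

Protein = 1.2 × 77.5 = 93 g → 93 × 4 = 372 kcal.
Non-protein calories = 1590 − 372 = 1218 kcal.
Fat: 25% × 1218 = 304.5 kcal; carbohydrate: 913.5 kcal.
Fat: 304.5 kcal ÷ 9 kcal/g = 33.8333 g.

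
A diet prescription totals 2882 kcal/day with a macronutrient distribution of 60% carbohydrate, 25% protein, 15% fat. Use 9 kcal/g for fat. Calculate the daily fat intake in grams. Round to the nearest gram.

48 g/day

Fat energy = 15% × 2882 = 432.3 kcal.
At 9 kcal/g: 432.3 ÷ 9 = 48.0333 g.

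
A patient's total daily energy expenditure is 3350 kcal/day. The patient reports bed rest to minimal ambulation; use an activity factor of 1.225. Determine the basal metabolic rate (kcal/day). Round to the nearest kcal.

2735 kcal/day

BMR = TEE ÷ activity factor = 3350 ÷ 1.225 = 2734.6939 kcal/day.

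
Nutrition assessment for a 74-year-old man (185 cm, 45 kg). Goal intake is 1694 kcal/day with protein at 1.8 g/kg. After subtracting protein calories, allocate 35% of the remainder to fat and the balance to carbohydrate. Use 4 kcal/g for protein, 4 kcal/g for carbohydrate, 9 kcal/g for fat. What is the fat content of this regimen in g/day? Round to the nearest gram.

Protein = 1.8 × 45 = 81 g → 81 × 4 = 324 kcal.
Non-protein calories = 1694 − 324 = 1370 kcal.
Fat: 35% × 1370 = 479.5 kcal; carbohydrate: 890.5 kcal.
Fat: 479.5 kcal ÷ 9 kcal/g = 53.2778 g.

53 g/day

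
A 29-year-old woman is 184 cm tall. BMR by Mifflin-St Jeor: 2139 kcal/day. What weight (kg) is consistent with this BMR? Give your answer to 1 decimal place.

129.5 kg

2139 = 10·W + 6.25(184) − 5(29) − 161
10·W = 2139 − 844 = 1295, so W = 129.5 kg.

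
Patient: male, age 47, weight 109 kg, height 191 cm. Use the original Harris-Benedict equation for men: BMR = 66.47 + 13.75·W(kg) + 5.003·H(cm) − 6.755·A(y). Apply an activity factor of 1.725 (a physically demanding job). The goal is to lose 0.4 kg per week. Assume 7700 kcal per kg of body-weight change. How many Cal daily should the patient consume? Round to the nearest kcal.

Harris-Benedict: BMR = 66.47 + 13.75(109) + 5.003(191) − 6.755(47) = 2203.308 kcal/day.
TEE = 2203.308 × 1.725 = 3800.7063 kcal/day.
Required daily deficit = 0.4 × 7700 ÷ 7 = 440 kcal/day.
Target intake = 3800.7063 − 440 = 3360.7063 kcal/day.

3361 Cal daily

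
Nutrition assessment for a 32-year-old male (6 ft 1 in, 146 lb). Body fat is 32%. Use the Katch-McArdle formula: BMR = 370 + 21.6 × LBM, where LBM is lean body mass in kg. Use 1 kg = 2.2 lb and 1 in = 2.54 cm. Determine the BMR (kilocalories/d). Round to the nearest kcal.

Convert to metric: weight = 146 ÷ 2.2 = 66.3636 kg; height = (6×12 + 1) × 2.54 = 73 × 2.54 = 185.42 cm.
LBM = 66.3636 × (1 − 0.32) = 45.1273 kg. Katch-McArdle: BMR = 370 + 21.6 × 45.1273 = 1344.7491 kcal/day.

1345 kilocalories/d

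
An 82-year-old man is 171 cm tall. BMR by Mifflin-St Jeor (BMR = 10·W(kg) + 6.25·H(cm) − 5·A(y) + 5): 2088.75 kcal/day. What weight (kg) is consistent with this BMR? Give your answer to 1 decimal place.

142.5 kg

2088.75 = 10·W + 6.25(171) − 5(82) + 5
10·W = 2088.75 − 663.75 = 1425, so W = 142.5 kg.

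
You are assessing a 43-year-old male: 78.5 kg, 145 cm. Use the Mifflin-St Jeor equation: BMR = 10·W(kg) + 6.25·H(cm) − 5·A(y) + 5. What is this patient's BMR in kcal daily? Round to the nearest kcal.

Mifflin-St Jeor (male): BMR = 10(78.5) + 6.25(145) − 5(43) + 5 = 785 + 906.25 − 215 + 5 = 1481.25 kcal/day.

1481 kcal daily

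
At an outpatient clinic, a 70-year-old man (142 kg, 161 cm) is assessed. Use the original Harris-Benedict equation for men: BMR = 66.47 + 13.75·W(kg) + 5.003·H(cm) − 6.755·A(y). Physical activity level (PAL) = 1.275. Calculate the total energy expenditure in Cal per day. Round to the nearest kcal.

2998 Cal per day

Harris-Benedict: BMR = 66.47 + 13.75(142) + 5.003(161) − 6.755(70) = 2351.603 kcal/day.
TEE = BMR × activity factor = 2351.603 × 1.275 = 2998.2938 kcal/day.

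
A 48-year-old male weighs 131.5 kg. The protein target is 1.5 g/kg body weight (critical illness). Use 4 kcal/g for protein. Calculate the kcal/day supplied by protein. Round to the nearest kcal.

789 kcal/day

Protein = 1.5 g/kg × 131.5 kg = 197.25 g/day.
Protein energy = 197.25 g × 4 kcal/g = 789 kcal/day.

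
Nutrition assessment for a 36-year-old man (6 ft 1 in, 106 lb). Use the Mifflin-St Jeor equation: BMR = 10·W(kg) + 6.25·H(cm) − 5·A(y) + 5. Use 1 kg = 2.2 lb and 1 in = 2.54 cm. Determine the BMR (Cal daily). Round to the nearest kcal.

Convert to metric: weight = 106 ÷ 2.2 = 48.1818 kg; height = (6×12 + 1) × 2.54 = 73 × 2.54 = 185.42 cm.
Mifflin-St Jeor (male): BMR = 10(48.1818) + 6.25(185.42) − 5(36) + 5 = 481.8182 + 1158.875 − 180 + 5 = 1465.6932 kcal/day.

1466 Cal daily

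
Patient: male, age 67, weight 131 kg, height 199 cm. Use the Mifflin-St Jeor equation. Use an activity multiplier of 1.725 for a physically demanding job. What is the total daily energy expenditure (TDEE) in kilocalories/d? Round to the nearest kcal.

3836 kilocalories/d

Mifflin-St Jeor (male): BMR = 10(131) + 6.25(199) − 5(67) + 5 = 1310 + 1243.75 − 335 + 5 = 2223.75 kcal/day.
TEE = BMR × activity factor = 2223.75 × 1.725 = 3835.9688 kcal/day.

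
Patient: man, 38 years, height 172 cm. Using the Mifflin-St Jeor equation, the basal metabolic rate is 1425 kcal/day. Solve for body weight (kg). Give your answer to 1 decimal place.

53.5 kg

1425 = 10·W + 6.25(172) − 5(38) + 5
10·W = 1425 − 890 = 535, so W = 53.5 kg.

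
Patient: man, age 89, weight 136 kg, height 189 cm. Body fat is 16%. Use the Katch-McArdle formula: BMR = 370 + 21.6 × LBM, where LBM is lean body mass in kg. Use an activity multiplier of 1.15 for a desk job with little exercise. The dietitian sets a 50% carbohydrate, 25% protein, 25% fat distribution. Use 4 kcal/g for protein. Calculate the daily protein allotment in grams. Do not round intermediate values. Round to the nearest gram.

204 g/day

LBM = 136 × (1 − 0.16) = 114.24 kg. Katch-McArdle: BMR = 370 + 21.6 × 114.24 = 2837.584 kcal/day.
TEE = 2837.584 × 1.15 = 3263.2216 kcal/day.
Protein energy = 25% × 3263.2216 = 815.8054 kcal.
Protein = 815.8054 ÷ 4 kcal/g = 203.9514 g.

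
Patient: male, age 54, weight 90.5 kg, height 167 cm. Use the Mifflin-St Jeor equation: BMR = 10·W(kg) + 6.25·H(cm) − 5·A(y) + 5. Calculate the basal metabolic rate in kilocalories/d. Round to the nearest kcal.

Mifflin-St Jeor (male): BMR = 10(90.5) + 6.25(167) − 5(54) + 5 = 905 + 1043.75 − 270 + 5 = 1683.75 kcal/day.

1684 kilocalories/d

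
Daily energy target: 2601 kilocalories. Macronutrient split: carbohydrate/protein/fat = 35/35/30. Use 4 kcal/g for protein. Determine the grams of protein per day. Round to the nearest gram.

228 g/day

Protein energy = 35% × 2601 = 910.35 kcal.
At 4 kcal/g: 910.35 ÷ 4 = 227.5875 g.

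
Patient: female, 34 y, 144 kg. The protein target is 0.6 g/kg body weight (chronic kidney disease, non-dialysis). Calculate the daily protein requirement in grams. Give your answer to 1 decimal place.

86.4 g/day

Protein = 0.6 g/kg × 144 kg = 86.4 g/day.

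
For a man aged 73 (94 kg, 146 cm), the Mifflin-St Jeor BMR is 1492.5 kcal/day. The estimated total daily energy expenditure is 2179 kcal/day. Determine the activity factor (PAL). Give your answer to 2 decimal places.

Activity factor = TEE ÷ BMR = 2179 ÷ 1492.5 = 1.46.

1.46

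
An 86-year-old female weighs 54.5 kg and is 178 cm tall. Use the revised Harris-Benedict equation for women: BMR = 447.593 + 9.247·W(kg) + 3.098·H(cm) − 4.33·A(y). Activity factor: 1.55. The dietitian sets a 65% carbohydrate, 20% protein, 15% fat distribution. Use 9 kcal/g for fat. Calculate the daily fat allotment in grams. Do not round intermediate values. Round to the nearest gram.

29 g/day

Harris-Benedict: BMR = 447.593 + 9.247(54.5) + 3.098(178) − 4.33(86) = 1130.6185 kcal/day.
TEE = 1130.6185 × 1.55 = 1752.4587 kcal/day.
Fat energy = 15% × 1752.4587 = 262.8688 kcal.
Fat = 262.8688 ÷ 9 kcal/g = 29.2076 g.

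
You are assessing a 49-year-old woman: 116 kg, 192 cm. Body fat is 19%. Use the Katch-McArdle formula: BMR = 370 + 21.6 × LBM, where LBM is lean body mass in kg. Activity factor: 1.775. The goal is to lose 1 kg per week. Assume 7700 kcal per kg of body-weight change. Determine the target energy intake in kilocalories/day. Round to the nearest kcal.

LBM = 116 × (1 − 0.19) = 93.96 kg. Katch-McArdle: BMR = 370 + 21.6 × 93.96 = 2399.536 kcal/day.
TEE = 2399.536 × 1.775 = 4259.1764 kcal/day.
Required daily deficit = 1 × 7700 ÷ 7 = 1100 kcal/day.
Target intake = 4259.1764 − 1100 = 3159.1764 kcal/day.

3159 kilocalories/day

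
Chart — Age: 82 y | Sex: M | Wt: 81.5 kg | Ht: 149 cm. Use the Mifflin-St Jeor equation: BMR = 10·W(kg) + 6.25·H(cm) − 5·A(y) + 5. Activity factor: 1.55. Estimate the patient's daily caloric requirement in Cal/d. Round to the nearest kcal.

2079 Cal/d

Mifflin-St Jeor (male): BMR = 10(81.5) + 6.25(149) − 5(82) + 5 = 815 + 931.25 − 410 + 5 = 1341.25 kcal/day.
TEE = BMR × activity factor = 1341.25 × 1.55 = 2078.9375 kcal/day.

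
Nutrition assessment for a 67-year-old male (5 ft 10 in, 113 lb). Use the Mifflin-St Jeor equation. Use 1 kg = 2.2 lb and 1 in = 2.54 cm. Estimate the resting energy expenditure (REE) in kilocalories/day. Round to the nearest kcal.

Convert to metric: weight = 113 ÷ 2.2 = 51.3636 kg; height = (5×12 + 10) × 2.54 = 70 × 2.54 = 177.8 cm.
Mifflin-St Jeor (male): BMR = 10(51.3636) + 6.25(177.8) − 5(67) + 5 = 513.6364 + 1111.25 − 335 + 5 = 1294.8864 kcal/day.

1295 kilocalories/day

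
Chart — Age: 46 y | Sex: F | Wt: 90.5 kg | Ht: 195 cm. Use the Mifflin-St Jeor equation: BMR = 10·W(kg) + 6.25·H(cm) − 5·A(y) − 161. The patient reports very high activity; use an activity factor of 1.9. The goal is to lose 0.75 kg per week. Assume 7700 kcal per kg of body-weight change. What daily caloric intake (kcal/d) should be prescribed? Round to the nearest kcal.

Mifflin-St Jeor (female): BMR = 10(90.5) + 6.25(195) − 5(46) − 161 = 905 + 1218.75 − 230 − 161 = 1732.75 kcal/day.
TEE = 1732.75 × 1.9 = 3292.225 kcal/day.
Required daily deficit = 0.75 × 7700 ÷ 7 = 825 kcal/day.
Target intake = 3292.225 − 825 = 2467.225 kcal/day.

2467 kcal/d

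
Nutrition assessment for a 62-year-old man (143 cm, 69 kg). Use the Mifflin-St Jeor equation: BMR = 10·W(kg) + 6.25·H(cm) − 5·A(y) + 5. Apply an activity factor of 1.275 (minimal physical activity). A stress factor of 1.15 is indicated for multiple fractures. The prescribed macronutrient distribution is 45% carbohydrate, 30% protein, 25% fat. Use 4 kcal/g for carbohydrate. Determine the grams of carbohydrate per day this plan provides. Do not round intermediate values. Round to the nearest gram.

211 g/day

Mifflin-St Jeor (male): BMR = 10(69) + 6.25(143) − 5(62) + 5 = 690 + 893.75 − 310 + 5 = 1278.75 kcal/day.
TEE = 1278.75 × 1.275 = 1630.4063 kcal/day.
With stress factor 1.15: 1630.4063 × 1.15 = 1874.9672 kcal/day.
Carbohydrate energy = 45% × 1874.9672 = 843.7352 kcal.
Carbohydrate = 843.7352 ÷ 4 kcal/g = 210.9338 g.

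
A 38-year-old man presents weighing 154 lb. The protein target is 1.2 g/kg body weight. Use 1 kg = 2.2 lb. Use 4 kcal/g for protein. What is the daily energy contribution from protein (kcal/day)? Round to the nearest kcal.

336 kcal/day

Weight in kg = 154 ÷ 2.2 = 70 kg.
Protein = 1.2 g/kg × 70 kg = 84 g/day.
Protein energy = 84 g × 4 kcal/g = 336 kcal/day.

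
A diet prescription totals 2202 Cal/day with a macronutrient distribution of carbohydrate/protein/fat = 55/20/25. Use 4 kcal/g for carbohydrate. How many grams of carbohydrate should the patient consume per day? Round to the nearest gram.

303 g/day

Carbohydrate energy = 55% × 2202 = 1211.1 kcal.
At 4 kcal/g: 1211.1 ÷ 4 = 302.775 g.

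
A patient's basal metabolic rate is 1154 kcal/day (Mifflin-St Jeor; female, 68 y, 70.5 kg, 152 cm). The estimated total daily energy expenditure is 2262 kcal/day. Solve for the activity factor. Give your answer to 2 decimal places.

Activity factor = TEE ÷ BMR = 2262 ÷ 1154 = 1.96.

1.96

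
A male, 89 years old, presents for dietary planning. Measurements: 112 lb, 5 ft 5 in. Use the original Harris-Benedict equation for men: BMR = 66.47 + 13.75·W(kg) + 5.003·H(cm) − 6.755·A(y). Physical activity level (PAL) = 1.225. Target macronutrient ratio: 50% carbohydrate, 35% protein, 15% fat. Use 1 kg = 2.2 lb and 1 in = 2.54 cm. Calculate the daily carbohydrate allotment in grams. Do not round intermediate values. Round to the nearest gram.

Convert to metric: weight = 112 ÷ 2.2 = 50.9091 kg; height = (5×12 + 5) × 2.54 = 65 × 2.54 = 165.1 cm.
Harris-Benedict: BMR = 66.47 + 13.75(50.9091) + 5.003(165.1) − 6.755(89) = 991.2703 kcal/day.
TEE = 991.2703 × 1.225 = 1214.3061 kcal/day.
Carbohydrate energy = 50% × 1214.3061 = 607.1531 kcal.
Carbohydrate = 607.1531 ÷ 4 kcal/g = 151.7883 g.

152 g/day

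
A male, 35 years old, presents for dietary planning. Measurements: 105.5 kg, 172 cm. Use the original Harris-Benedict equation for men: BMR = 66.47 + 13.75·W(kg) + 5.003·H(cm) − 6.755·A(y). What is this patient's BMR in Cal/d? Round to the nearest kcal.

Harris-Benedict: BMR = 66.47 + 13.75(105.5) + 5.003(172) − 6.755(35) = 2141.186 kcal/day.

2141 Cal/d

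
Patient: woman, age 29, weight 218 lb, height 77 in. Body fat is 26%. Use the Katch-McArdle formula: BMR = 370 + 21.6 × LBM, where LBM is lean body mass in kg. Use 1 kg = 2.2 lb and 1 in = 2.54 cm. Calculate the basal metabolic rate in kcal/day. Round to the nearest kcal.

1954 kcal/day

Convert to metric: weight = 218 ÷ 2.2 = 99.0909 kg; height = 77 × 2.54 = 195.58 cm.
LBM = 99.0909 × (1 − 0.26) = 73.3273 kg. Katch-McArdle: BMR = 370 + 21.6 × 73.3273 = 1953.8691 kcal/day.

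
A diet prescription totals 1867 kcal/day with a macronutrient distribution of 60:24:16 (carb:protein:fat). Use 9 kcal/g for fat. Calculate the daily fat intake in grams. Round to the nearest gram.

Fat energy = 16% × 1867 = 298.72 kcal.
At 9 kcal/g: 298.72 ÷ 9 = 33.1911 g.

33 g/day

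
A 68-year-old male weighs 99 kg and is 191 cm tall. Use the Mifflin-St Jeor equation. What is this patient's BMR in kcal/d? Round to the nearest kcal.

1849 kcal/d

Mifflin-St Jeor (male): BMR = 10(99) + 6.25(191) − 5(68) + 5 = 990 + 1193.75 − 340 + 5 = 1848.75 kcal/day.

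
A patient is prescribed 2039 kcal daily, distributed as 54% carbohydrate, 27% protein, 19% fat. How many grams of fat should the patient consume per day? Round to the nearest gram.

Fat energy = 19% × 2039 = 387.41 kcal.
At 9 kcal/g: 387.41 ÷ 9 = 43.0456 g.

43 g/day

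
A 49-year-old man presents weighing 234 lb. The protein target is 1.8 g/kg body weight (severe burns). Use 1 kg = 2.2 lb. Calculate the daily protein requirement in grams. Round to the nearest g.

Weight in kg = 234 ÷ 2.2 = 106.3636 kg.
Protein = 1.8 g/kg × 106.3636 kg = 191.4545 g/day.

191 g/day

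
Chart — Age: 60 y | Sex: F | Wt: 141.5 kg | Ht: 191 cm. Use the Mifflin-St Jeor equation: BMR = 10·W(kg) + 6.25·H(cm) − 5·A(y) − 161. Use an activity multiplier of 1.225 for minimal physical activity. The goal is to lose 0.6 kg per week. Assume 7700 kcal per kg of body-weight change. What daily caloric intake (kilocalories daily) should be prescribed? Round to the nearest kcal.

Mifflin-St Jeor (female): BMR = 10(141.5) + 6.25(191) − 5(60) − 161 = 1415 + 1193.75 − 300 − 161 = 2147.75 kcal/day.
TEE = 2147.75 × 1.225 = 2630.9938 kcal/day.
Required daily deficit = 0.6 × 7700 ÷ 7 = 660 kcal/day.
Target intake = 2630.9938 − 660 = 1970.9938 kcal/day.

1971 kilocalories daily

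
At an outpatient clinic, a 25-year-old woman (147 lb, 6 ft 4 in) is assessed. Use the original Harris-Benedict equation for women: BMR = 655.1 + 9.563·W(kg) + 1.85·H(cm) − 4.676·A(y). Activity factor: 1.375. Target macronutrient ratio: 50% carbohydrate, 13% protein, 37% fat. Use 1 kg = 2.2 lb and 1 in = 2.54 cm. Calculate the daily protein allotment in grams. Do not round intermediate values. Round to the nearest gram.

Convert to metric: weight = 147 ÷ 2.2 = 66.8182 kg; height = (6×12 + 4) × 2.54 = 76 × 2.54 = 193.04 cm.
Harris-Benedict: BMR = 655.1 + 9.563(66.8182) + 1.85(193.04) − 4.676(25) = 1534.3063 kcal/day.
TEE = 1534.3063 × 1.375 = 2109.6711 kcal/day.
Protein energy = 13% × 2109.6711 = 274.2572 kcal.
Protein = 274.2572 ÷ 4 kcal/g = 68.5643 g.

69 g/day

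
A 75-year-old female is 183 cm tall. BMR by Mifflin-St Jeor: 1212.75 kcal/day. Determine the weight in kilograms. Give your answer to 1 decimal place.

1212.75 = 10·W + 6.25(183) − 5(75) − 161
10·W = 1212.75 − 607.75 = 605, so W = 60.5 kg.

60.5 kg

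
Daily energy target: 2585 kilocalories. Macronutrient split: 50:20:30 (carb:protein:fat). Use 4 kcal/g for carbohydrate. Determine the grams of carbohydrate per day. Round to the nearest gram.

323 g/day

Carbohydrate energy = 50% × 2585 = 1292.5 kcal.
At 4 kcal/g: 1292.5 ÷ 4 = 323.125 g.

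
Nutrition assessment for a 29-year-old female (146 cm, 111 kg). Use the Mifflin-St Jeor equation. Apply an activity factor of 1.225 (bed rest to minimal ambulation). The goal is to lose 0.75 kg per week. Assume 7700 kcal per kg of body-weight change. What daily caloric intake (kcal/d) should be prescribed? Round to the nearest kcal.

1278 kcal/d

Mifflin-St Jeor (female): BMR = 10(111) + 6.25(146) − 5(29) − 161 = 1110 + 912.5 − 145 − 161 = 1716.5 kcal/day.
TEE = 1716.5 × 1.225 = 2102.7125 kcal/day.
Required daily deficit = 0.75 × 7700 ÷ 7 = 825 kcal/day.
Target intake = 2102.7125 − 825 = 1277.7125 kcal/day.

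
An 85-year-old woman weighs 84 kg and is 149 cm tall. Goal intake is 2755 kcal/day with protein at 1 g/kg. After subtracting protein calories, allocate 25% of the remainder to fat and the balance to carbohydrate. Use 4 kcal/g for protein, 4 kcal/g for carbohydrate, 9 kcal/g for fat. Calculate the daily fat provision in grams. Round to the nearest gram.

Protein = 1 × 84 = 84 g → 84 × 4 = 336 kcal.
Non-protein calories = 2755 − 336 = 2419 kcal.
Fat: 25% × 2419 = 604.75 kcal; carbohydrate: 1814.25 kcal.
Fat: 604.75 kcal ÷ 9 kcal/g = 67.1944 g.

67 g/day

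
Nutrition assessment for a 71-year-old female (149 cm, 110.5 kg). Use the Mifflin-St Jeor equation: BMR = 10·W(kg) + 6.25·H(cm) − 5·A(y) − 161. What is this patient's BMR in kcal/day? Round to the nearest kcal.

Mifflin-St Jeor (female): BMR = 10(110.5) + 6.25(149) − 5(71) − 161 = 1105 + 931.25 − 355 − 161 = 1520.25 kcal/day.

1520 kcal/day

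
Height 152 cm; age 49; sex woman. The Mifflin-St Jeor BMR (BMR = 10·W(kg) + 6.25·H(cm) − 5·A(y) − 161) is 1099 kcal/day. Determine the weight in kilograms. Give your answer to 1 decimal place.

55.5 kg

1099 = 10·W + 6.25(152) − 5(49) − 161
10·W = 1099 − 544 = 555, so W = 55.5 kg.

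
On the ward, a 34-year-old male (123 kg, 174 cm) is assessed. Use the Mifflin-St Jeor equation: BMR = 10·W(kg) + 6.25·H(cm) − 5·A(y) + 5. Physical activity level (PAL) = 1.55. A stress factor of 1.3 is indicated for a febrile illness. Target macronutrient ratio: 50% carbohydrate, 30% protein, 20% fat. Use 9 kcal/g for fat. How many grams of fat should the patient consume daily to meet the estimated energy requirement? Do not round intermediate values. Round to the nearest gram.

Mifflin-St Jeor (male): BMR = 10(123) + 6.25(174) − 5(34) + 5 = 1230 + 1087.5 − 170 + 5 = 2152.5 kcal/day.
TEE = 2152.5 × 1.55 = 3336.375 kcal/day.
With stress factor 1.3: 3336.375 × 1.3 = 4337.2875 kcal/day.
Fat energy = 20% × 4337.2875 = 867.4575 kcal.
Fat = 867.4575 ÷ 9 kcal/g = 96.3842 g.

96 g/day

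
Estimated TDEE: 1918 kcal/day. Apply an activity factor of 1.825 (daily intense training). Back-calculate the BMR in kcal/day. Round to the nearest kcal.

BMR = TEE ÷ activity factor = 1918 ÷ 1.825 = 1050.9589 kcal/day.

1051 kcal/day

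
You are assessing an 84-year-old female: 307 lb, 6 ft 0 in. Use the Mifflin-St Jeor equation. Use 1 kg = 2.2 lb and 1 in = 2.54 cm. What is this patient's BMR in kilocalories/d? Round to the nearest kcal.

1957 kilocalories/d

Convert to metric: weight = 307 ÷ 2.2 = 139.5455 kg; height = (6×12 + 0) × 2.54 = 72 × 2.54 = 182.88 cm.
Mifflin-St Jeor (female): BMR = 10(139.5455) + 6.25(182.88) − 5(84) − 161 = 1395.4545 + 1143 − 420 − 161 = 1957.4545 kcal/day.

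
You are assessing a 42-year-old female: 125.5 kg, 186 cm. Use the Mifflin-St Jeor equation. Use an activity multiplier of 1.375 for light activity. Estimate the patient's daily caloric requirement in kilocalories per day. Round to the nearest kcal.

2814 kilocalories per day

Mifflin-St Jeor (female): BMR = 10(125.5) + 6.25(186) − 5(42) − 161 = 1255 + 1162.5 − 210 − 161 = 2046.5 kcal/day.
TEE = BMR × activity factor = 2046.5 × 1.375 = 2813.9375 kcal/day.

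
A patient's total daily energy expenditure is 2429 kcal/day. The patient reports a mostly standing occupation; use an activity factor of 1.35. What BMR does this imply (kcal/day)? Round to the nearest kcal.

1799 kcal/day

BMR = TEE ÷ activity factor = 2429 ÷ 1.35 = 1799.2593 kcal/day.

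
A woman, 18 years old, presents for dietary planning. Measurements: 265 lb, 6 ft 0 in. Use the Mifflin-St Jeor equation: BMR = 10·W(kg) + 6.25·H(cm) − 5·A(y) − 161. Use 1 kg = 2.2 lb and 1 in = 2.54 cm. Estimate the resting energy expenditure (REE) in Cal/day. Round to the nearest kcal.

2097 Cal/day

Convert to metric: weight = 265 ÷ 2.2 = 120.4545 kg; height = (6×12 + 0) × 2.54 = 72 × 2.54 = 182.88 cm.
Mifflin-St Jeor (female): BMR = 10(120.4545) + 6.25(182.88) − 5(18) − 161 = 1204.5455 + 1143 − 90 − 161 = 2096.5455 kcal/day.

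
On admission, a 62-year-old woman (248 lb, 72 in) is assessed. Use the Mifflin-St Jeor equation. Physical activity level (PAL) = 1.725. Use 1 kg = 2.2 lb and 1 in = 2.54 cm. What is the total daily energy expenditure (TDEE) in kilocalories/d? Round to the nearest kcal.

Convert to metric: weight = 248 ÷ 2.2 = 112.7273 kg; height = 72 × 2.54 = 182.88 cm.
Mifflin-St Jeor (female): BMR = 10(112.7273) + 6.25(182.88) − 5(62) − 161 = 1127.2727 + 1143 − 310 − 161 = 1799.2727 kcal/day.
TEE = BMR × activity factor = 1799.2727 × 1.725 = 3103.7455 kcal/day.

3104 kilocalories/d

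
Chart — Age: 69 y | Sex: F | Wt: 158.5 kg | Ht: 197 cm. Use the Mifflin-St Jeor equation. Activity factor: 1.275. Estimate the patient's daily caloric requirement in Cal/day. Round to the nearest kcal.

2946 Cal/day

Mifflin-St Jeor (female): BMR = 10(158.5) + 6.25(197) − 5(69) − 161 = 1585 + 1231.25 − 345 − 161 = 2310.25 kcal/day.
TEE = BMR × activity factor = 2310.25 × 1.275 = 2945.5688 kcal/day.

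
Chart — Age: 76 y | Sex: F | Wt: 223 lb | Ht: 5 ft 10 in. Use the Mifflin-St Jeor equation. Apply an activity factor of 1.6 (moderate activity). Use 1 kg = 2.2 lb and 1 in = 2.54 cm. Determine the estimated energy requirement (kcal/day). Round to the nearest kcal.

2534 kcal/day

Convert to metric: weight = 223 ÷ 2.2 = 101.3636 kg; height = (5×12 + 10) × 2.54 = 70 × 2.54 = 177.8 cm.
Mifflin-St Jeor (female): BMR = 10(101.3636) + 6.25(177.8) − 5(76) − 161 = 1013.6364 + 1111.25 − 380 − 161 = 1583.8864 kcal/day.
TEE = BMR × activity factor = 1583.8864 × 1.6 = 2534.2182 kcal/day.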